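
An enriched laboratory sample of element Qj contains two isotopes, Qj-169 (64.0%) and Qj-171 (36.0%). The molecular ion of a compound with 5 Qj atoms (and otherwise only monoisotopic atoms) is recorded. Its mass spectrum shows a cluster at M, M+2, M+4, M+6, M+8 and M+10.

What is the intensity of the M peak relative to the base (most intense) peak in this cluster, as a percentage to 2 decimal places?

31.60%

Term probabilities: M 0.1074, M+2 0.3020, M+4 0.3397, M+6 0.1911, M+8 0.0537, M+10 0.0060. Base peak = M+4.
P(M+4) = C(5,2) × 0.640^3 × 0.360^2 = 10 × 0.262144 × 0.1296 = 0.339739 (base)
P(M) = C(5,0) × 0.640^5 × 0.360^0 = 1 × 0.10737418 × 1.0000 = 0.107374
Relative intensity = 0.107374 / 0.339739 × 100 = 31.60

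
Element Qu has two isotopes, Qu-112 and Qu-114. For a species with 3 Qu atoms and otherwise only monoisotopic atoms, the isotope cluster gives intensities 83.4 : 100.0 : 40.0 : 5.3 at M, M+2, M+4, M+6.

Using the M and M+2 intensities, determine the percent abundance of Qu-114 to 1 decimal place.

If p is the fraction of Qu that is Qu-112, then I(M+2)/I(M) = [C(3,1)·p^2·(1−p)] / p^3 = 3·(1−p)/p = 100.0/83.4 = 1.1990
(1−p)/p = 1.1990/3 = 0.3997  ⇒  p = 1/(1 + 0.3997) = 0.7144
Qu-112: 71.4%, Qu-114: 28.6%.

28.6%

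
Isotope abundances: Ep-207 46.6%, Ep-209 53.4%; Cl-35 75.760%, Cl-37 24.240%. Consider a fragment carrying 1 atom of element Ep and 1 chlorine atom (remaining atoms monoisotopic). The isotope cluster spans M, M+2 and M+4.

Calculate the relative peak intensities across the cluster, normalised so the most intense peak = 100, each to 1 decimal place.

Element Ep pattern (n=1): 0.4660 : 0.5340
Chlorine pattern (n=1): 0.7576 : 0.2424
Convolve the two distributions (both contribute in 2-u steps):
  M: 0.4660×0.7576 = 0.353042
  M+2: 0.4660×0.2424 + 0.5340×0.7576 = 0.517517
  M+4: 0.5340×0.2424 = 0.129442
Scale to base peak (0.517517) = 100: 68.2 : 100.0 : 25.0

68.2 : 100.0 : 25.0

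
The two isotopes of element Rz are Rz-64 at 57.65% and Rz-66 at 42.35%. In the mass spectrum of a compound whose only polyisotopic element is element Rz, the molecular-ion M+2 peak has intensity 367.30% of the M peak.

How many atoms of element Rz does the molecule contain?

For n independent Rz atoms, I(M+2)/I(M) = n · (abundance Rz-66) / (abundance Rz-64) = n · 0.4235/0.5765.
n = 3.6730 × 0.5765/0.4235 = 5.00 ≈ 5

5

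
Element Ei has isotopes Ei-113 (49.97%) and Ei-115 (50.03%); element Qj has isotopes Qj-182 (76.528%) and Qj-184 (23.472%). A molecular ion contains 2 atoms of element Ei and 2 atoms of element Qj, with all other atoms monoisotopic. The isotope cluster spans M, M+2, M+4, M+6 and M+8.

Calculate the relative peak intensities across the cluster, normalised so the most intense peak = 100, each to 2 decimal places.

Element Ei pattern (n=2): 0.24970009 : 0.49999982 : 0.25030009
Element Qj pattern (n=2): 0.58565348 : 0.35925304 : 0.05509348
Convolve the two distributions (both contribute in 2-u steps):
  M: 0.24970009×0.58565348 = 0.146238
  M+2: 0.24970009×0.35925304 + 0.49999982×0.58565348 = 0.382532
  M+4: 0.24970009×0.05509348 + 0.49999982×0.35925304 + 0.25030009×0.58565348 = 0.339972
  M+6: 0.49999982×0.05509348 + 0.25030009×0.35925304 = 0.117468
  M+8: 0.25030009×0.05509348 = 0.013790
Scale to base peak (0.382532) = 100: 38.23 : 100.00 : 88.87 : 30.71 : 3.60

38.23 : 100.00 : 88.87 : 30.71 : 3.60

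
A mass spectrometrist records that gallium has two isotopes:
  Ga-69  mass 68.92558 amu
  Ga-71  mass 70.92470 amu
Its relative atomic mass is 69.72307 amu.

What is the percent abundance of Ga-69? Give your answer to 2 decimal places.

60.11%

With x = fraction of Ga-69 (so Ga-71 is 1 − x):
68.92558·x + 70.92470·(1 − x) = 69.72307
(68.92558 − 70.92470)·x = 69.72307 − 70.92470
x = -1.20163 / -1.99912 = 0.60108 → 60.11% Ga-69, 39.89% Ga-71.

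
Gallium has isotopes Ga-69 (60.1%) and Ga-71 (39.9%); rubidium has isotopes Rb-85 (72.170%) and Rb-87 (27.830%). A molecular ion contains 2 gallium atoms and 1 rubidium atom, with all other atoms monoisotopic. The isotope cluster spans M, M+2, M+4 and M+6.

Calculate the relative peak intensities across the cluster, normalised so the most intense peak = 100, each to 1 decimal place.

58.4 : 100.0 : 55.6 : 9.9

Gallium pattern (n=2): 0.361201 : 0.479598 : 0.159201
Rubidium pattern (n=1): 0.7217 : 0.2783
Convolve the two distributions (both contribute in 2-u steps):
  M: 0.361201×0.7217 = 0.260679
  M+2: 0.361201×0.2783 + 0.479598×0.7217 = 0.446648
  M+4: 0.479598×0.2783 + 0.159201×0.7217 = 0.248367
  M+6: 0.159201×0.2783 = 0.044306
Scale to base peak (0.446648) = 100: 58.4 : 100.0 : 55.6 : 9.9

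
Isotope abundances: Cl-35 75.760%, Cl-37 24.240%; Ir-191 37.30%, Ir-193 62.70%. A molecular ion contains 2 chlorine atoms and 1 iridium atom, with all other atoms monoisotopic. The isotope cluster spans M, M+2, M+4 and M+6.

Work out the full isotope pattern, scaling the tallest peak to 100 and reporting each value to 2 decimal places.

Chlorine pattern (n=2): 0.57395776 : 0.36728448 : 0.05875776
Iridium pattern (n=1): 0.3730 : 0.6270
Convolve the two distributions (both contribute in 2-u steps):
  M: 0.57395776×0.3730 = 0.214086
  M+2: 0.57395776×0.6270 + 0.36728448×0.3730 = 0.496869
  M+4: 0.36728448×0.6270 + 0.05875776×0.3730 = 0.252204
  M+6: 0.05875776×0.6270 = 0.036841
Scale to base peak (0.496869) = 100: 43.09 : 100.00 : 50.76 : 7.41

43.09 : 100.00 : 50.76 : 7.41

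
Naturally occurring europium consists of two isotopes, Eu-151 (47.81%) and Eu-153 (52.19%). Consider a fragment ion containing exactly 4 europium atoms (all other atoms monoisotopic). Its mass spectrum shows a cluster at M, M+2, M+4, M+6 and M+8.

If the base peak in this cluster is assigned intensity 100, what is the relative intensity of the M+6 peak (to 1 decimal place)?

Term probabilities: M 0.0522, M+2 0.2281, M+4 0.3736, M+6 0.2719, M+8 0.0742. Base peak = M+4.
P(M+4) = C(4,2) × 0.4781^2 × 0.5219^2 = 6 × 0.22857961 × 0.27237961 = 0.373563 (base)
P(M+6) = C(4,3) × 0.4781^1 × 0.5219^3 = 4 × 0.4781 × 0.14215492 = 0.271857
Relative intensity = 0.271857 / 0.373563 × 100 = 72.8

72.8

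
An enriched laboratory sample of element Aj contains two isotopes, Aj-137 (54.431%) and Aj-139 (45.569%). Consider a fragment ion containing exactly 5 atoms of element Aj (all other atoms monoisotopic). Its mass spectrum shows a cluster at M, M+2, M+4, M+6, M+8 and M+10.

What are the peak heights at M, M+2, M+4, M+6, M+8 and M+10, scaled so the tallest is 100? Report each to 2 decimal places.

Each Aj atom is independently Aj-137 (p = 0.54431) or Aj-139 (q = 0.45569); the cluster is the binomial expansion (p + q)^5.
P(M) = 0.54431^5 = 0.047778
P(M+2) = 5 × 0.54431^4 × 0.45569^1 = 0.199998
P(M+4) = 10 × 0.54431^3 × 0.45569^2 = 0.334871
P(M+6) = 10 × 0.54431^2 × 0.45569^3 = 0.280350
P(M+8) = 5 × 0.54431^1 × 0.45569^4 = 0.117353
P(M+10) = 0.45569^5 = 0.019649
The M+4 peak is largest (0.334871); scaling to 100 gives 14.27 : 59.72 : 100.00 : 83.72 : 35.04 : 5.87.

14.27 : 59.72 : 100.00 : 83.72 : 35.04 : 5.87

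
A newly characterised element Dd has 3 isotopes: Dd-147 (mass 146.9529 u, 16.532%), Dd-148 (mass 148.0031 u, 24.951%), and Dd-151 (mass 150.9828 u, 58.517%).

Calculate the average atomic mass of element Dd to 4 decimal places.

Average mass = Σ (abundance × isotope mass) = 0.16532 × 146.9529 + 0.24951 × 148.0031 + 0.58517 × 150.9828
= 24.29425 + 36.92825 + 88.35061 = 149.57311 u

149.5731 u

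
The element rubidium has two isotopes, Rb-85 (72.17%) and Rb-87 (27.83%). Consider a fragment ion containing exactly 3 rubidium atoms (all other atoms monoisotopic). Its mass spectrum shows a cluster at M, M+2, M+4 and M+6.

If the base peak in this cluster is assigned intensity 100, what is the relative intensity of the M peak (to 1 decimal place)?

Binomial terms of (0.7217 + 0.2783)^3: M 0.3759, M+2 0.4349, M+4 0.1677, M+6 0.0216 → M+2 is the base peak.
P(M+2) = C(3,1) × 0.7217^2 × 0.2783^1 = 3 × 0.52085089 × 0.2783 = 0.434858 (base)
P(M) = C(3,0) × 0.7217^3 × 0.2783^0 = 1 × 0.37589809 × 1.0000 = 0.375898
Relative intensity = 0.375898 / 0.434858 × 100 = 86.4

86.4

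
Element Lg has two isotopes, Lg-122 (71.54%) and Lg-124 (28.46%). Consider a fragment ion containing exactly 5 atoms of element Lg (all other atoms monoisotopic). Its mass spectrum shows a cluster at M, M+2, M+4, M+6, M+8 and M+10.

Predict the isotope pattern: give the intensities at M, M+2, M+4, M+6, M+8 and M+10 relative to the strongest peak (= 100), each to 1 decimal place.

50.3 : 100.0 : 79.6 : 31.7 : 6.3 : 0.5

Each Lg atom is independently Lg-122 (p = 0.7154) or Lg-124 (q = 0.2846); the cluster is the binomial expansion (p + q)^5.
P(M) = 0.7154^5 = 0.187389
P(M+2) = 5 × 0.7154^4 × 0.2846^1 = 0.372735
P(M+4) = 10 × 0.7154^3 × 0.2846^2 = 0.296563
P(M+6) = 10 × 0.7154^2 × 0.2846^3 = 0.117978
P(M+8) = 5 × 0.7154^1 × 0.2846^4 = 0.023467
P(M+10) = 0.2846^5 = 0.001867
The M+2 peak is largest (0.372735); scaling to 100 gives 50.3 : 100.0 : 79.6 : 31.7 : 6.3 : 0.5.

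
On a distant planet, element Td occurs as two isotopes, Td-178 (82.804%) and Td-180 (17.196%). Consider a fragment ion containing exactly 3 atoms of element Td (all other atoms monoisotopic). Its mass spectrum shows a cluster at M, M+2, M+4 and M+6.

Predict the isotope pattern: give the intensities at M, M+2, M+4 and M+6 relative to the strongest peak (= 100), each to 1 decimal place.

Each Td atom is independently Td-178 (p = 0.82804) or Td-180 (q = 0.17196); the cluster is the binomial expansion (p + q)^3.
P(M) = 0.82804^3 = 0.567746
P(M+2) = 3 × 0.82804^2 × 0.17196^1 = 0.353713
P(M+4) = 3 × 0.82804^1 × 0.17196^2 = 0.073456
P(M+6) = 0.17196^3 = 0.005085
The M peak is largest (0.567746); scaling to 100 gives 100.0 : 62.3 : 12.9 : 0.9.

100.0 : 62.3 : 12.9 : 0.9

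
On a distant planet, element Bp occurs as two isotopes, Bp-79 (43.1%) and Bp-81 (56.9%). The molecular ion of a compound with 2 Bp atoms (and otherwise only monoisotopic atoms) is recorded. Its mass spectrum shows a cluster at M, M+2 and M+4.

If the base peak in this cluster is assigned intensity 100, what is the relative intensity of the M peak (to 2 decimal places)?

(0.431 + 0.569)^2 gives M 0.1858, M+2 0.4905, M+4 0.3238; the largest is M+2.
P(M+2) = C(2,1) × 0.431^1 × 0.569^1 = 2 × 0.4310 × 0.5690 = 0.490478 (base)
P(M) = C(2,0) × 0.431^2 × 0.569^0 = 1 × 0.185761 × 1.0000 = 0.185761
Relative intensity = 0.185761 / 0.490478 × 100 = 37.87

37.87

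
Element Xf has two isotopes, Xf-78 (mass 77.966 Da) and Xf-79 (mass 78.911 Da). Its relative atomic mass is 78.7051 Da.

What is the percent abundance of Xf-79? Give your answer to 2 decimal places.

Writing the weighted mean with unknown fraction x of Xf-78:
77.966·x + 78.911·(1 − x) = 78.7051
(77.966 − 78.911)·x = 78.7051 − 78.911
x = -0.2059 / -0.945 = 0.21788 → 21.79% Xf-78, 78.21% Xf-79.

78.21%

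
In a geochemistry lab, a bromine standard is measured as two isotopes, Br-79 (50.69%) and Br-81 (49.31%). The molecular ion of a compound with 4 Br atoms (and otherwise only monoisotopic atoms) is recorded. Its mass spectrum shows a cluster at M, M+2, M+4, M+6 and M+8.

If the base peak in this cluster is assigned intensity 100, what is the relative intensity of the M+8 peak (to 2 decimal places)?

15.77

Binomial terms of (0.5069 + 0.4931)^4: M 0.0660, M+2 0.2569, M+4 0.3749, M+6 0.2431, M+8 0.0591 → M+4 is the base peak.
P(M+4) = C(4,2) × 0.5069^2 × 0.4931^2 = 6 × 0.25694761 × 0.24314761 = 0.374857 (base)
P(M+8) = C(4,4) × 0.5069^0 × 0.4931^4 = 1 × 1.0000 × 0.05912076 = 0.059121
Relative intensity = 0.059121 / 0.374857 × 100 = 15.77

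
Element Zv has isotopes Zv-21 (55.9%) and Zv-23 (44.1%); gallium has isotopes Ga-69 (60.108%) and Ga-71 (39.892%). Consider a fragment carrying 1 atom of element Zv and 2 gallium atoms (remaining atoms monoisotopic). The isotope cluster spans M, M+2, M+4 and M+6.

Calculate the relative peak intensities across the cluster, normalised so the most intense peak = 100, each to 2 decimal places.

47.25 : 100.00 : 70.29 : 16.42

Element Zv pattern (n=1): 0.5590 : 0.4410
Gallium pattern (n=2): 0.36129717 : 0.47956567 : 0.15913717
Convolve the two distributions (both contribute in 2-u steps):
  M: 0.5590×0.36129717 = 0.201965
  M+2: 0.5590×0.47956567 + 0.4410×0.36129717 = 0.427409
  M+4: 0.5590×0.15913717 + 0.4410×0.47956567 = 0.300446
  M+6: 0.4410×0.15913717 = 0.070179
Scale to base peak (0.427409) = 100: 47.25 : 100.00 : 70.29 : 16.42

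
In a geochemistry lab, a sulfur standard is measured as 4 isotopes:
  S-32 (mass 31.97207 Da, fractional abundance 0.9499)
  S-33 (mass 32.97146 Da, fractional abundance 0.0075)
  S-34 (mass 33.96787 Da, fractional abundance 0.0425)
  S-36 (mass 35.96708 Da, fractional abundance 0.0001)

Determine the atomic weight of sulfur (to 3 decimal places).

Weight each isotope mass by its fractional abundance: 0.9499 × 31.97207 + 0.0075 × 32.97146 + 0.0425 × 33.96787 + 0.0001 × 35.96708
= 30.370269 + 0.247286 + 1.443634 + 0.003597 = 32.064786 Da

32.065 Da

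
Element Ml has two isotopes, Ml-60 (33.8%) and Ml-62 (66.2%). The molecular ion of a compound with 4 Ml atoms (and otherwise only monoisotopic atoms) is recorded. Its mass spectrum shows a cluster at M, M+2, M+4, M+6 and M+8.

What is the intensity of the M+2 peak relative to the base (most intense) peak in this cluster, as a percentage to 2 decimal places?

26.07%

Binomial terms of (0.338 + 0.662)^4: M 0.0131, M+2 0.1023, M+4 0.3004, M+6 0.3922, M+8 0.1921 → M+6 is the base peak.
P(M+6) = C(4,3) × 0.338^1 × 0.662^3 = 4 × 0.3380 × 0.29011753 = 0.392239 (base)
P(M+2) = C(4,1) × 0.338^3 × 0.662^1 = 4 × 0.03861447 × 0.6620 = 0.102251
Relative intensity = 0.102251 / 0.392239 × 100 = 26.07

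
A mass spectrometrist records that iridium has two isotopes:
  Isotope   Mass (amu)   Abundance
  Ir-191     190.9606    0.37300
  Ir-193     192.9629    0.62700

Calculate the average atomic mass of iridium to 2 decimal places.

Average mass = Σ (abundance × isotope mass) = 0.37300 × 190.9606 + 0.62700 × 192.9629
= 71.22830 + 120.98774 = 192.21604 amu

192.22 amu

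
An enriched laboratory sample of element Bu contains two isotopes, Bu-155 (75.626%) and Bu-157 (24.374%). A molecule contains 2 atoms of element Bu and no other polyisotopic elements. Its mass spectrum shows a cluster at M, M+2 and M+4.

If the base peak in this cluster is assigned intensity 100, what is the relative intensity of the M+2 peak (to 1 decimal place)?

64.5

(0.75626 + 0.24374)^2 gives M 0.5719, M+2 0.3687, M+4 0.0594; the largest is M.
P(M) = C(2,0) × 0.75626^2 × 0.24374^0 = 1 × 0.57192919 × 1.0000 = 0.571929 (base)
P(M+2) = C(2,1) × 0.75626^1 × 0.24374^1 = 2 × 0.75626 × 0.24374 = 0.368662
Relative intensity = 0.368662 / 0.571929 × 100 = 64.5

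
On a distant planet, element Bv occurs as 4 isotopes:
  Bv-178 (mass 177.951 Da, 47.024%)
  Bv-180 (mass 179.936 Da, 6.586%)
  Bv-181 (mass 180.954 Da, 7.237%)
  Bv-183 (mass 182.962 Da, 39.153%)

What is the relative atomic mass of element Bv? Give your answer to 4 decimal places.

Ar = Σ fᵢ·mᵢ = 0.47024 × 177.951 + 0.06586 × 179.936 + 0.07237 × 180.954 + 0.39153 × 182.962
= 83.67968 + 11.85058 + 13.09564 + 71.63511 = 180.26101 Da

180.2610 Da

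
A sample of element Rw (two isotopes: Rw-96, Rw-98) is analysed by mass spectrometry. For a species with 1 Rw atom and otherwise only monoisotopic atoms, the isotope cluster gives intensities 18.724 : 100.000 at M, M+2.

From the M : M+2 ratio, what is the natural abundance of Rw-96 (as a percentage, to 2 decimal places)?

15.77%

Write p for the Rw-96 fraction. I(M+2)/I(M) = [C(1,1)·p^0·(1−p)] / p^1 = 1·(1−p)/p = 100.000/18.724 = 5.3407
(1−p)/p = 5.3407/1 = 5.3407  ⇒  p = 1/(1 + 5.3407) = 0.1577
Rw-96: 15.77%, Rw-98: 84.23%.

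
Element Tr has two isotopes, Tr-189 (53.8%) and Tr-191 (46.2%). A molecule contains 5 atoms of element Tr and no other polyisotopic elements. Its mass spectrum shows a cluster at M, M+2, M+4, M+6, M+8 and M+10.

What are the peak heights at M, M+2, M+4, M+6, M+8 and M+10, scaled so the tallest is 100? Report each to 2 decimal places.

13.56 : 58.23 : 100.00 : 85.87 : 36.87 : 6.33

Each Tr atom is independently Tr-189 (p = 0.538) or Tr-191 (q = 0.462); the cluster is the binomial expansion (p + q)^5.
P(M) = 0.538^5 = 0.045072
P(M+2) = 5 × 0.538^4 × 0.462^1 = 0.193527
P(M+4) = 10 × 0.538^3 × 0.462^2 = 0.332377
P(M+6) = 10 × 0.538^2 × 0.462^3 = 0.285424
P(M+8) = 5 × 0.538^1 × 0.462^4 = 0.122552
P(M+10) = 0.462^5 = 0.021048
The M+4 peak is largest (0.332377); scaling to 100 gives 13.56 : 58.23 : 100.00 : 85.87 : 36.87 : 6.33.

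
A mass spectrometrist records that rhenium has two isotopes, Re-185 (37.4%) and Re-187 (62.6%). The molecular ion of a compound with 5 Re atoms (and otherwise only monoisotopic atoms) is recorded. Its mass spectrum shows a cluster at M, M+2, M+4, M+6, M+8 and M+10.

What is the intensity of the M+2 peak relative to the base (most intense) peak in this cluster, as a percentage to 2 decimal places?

17.85%

(0.374 + 0.626)^5 gives M 0.0073, M+2 0.0612, M+4 0.2050, M+6 0.3431, M+8 0.2872, M+10 0.0961; the largest is M+6.
P(M+6) = C(5,3) × 0.374^2 × 0.626^3 = 10 × 0.139876 × 0.24531438 = 0.343136 (base)
P(M+2) = C(5,1) × 0.374^4 × 0.626^1 = 5 × 0.0195653 × 0.6260 = 0.061239
Relative intensity = 0.061239 / 0.343136 × 100 = 17.85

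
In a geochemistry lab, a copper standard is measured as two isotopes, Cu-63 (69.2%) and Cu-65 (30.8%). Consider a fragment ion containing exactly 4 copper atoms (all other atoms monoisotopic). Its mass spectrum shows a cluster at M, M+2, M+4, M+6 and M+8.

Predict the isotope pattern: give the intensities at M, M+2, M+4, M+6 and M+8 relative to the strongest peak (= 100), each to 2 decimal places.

56.17 : 100.00 : 66.76 : 19.81 : 2.20

Expanding (0.692 + 0.308)^4:
P(M) = 0.692^4 = 0.229311
P(M+2) = 4 × 0.692^3 × 0.308^1 = 0.408253
P(M+4) = 6 × 0.692^2 × 0.308^2 = 0.272562
P(M+6) = 4 × 0.692^1 × 0.308^3 = 0.080876
P(M+8) = 0.308^4 = 0.008999
The M+2 peak is largest (0.408253); scaling to 100 gives 56.17 : 100.00 : 66.76 : 19.81 : 2.20.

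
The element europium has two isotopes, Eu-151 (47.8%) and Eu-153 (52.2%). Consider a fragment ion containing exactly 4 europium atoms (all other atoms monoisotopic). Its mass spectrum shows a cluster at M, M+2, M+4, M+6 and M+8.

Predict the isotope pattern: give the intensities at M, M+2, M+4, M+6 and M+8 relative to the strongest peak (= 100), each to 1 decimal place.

14.0 : 61.0 : 100.0 : 72.8 : 19.9

Each Eu atom is independently Eu-151 (p = 0.478) or Eu-153 (q = 0.522); the cluster is the binomial expansion (p + q)^4.
P(M) = 0.478^4 = 0.052205
P(M+2) = 4 × 0.478^3 × 0.522^1 = 0.228042
P(M+4) = 6 × 0.478^2 × 0.522^2 = 0.373549
P(M+6) = 4 × 0.478^1 × 0.522^3 = 0.271956
P(M+8) = 0.522^4 = 0.074248
The M+4 peak is largest (0.373549); scaling to 100 gives 14.0 : 61.0 : 100.0 : 72.8 : 19.9.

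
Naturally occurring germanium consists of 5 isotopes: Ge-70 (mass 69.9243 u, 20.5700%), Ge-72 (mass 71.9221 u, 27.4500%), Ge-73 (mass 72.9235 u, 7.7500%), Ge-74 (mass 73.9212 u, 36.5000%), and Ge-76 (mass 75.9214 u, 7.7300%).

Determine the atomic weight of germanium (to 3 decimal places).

72.628 u

The abundance-weighted mean is 0.205700 × 69.9243 + 0.274500 × 71.9221 + 0.077500 × 72.9235 + 0.365000 × 73.9212 + 0.077300 × 75.9214
= 14.38343 + 19.74262 + 5.65157 + 26.98124 + 5.86872 = 72.62758 u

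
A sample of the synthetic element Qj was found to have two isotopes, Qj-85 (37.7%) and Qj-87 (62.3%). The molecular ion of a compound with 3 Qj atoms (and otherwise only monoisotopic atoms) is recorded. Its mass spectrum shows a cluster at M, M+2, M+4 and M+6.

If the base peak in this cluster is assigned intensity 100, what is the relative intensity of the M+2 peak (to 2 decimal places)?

60.51

Binomial terms of (0.377 + 0.623)^3: M 0.0536, M+2 0.2656, M+4 0.4390, M+6 0.2418 → M+4 is the base peak.
P(M+4) = C(3,2) × 0.377^1 × 0.623^2 = 3 × 0.3770 × 0.388129 = 0.438974 (base)
P(M+2) = C(3,1) × 0.377^2 × 0.623^1 = 3 × 0.142129 × 0.6230 = 0.265639
Relative intensity = 0.265639 / 0.438974 × 100 = 60.51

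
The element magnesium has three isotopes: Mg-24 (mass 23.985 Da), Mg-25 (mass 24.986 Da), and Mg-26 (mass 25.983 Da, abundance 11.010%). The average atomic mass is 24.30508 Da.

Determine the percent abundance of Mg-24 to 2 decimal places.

The remaining 88.990% is split between Mg-24 (fraction x) and Mg-25 (fraction 0.88990 − x).
Substituting: 23.985x + 24.986(0.88990 − x) = 21.4443517
(23.985 − 24.986)x = -0.7906897  ⇒  x = 0.78990, y = 0.10000
Mg-24: 78.99%, Mg-25: 10.00%.

78.99%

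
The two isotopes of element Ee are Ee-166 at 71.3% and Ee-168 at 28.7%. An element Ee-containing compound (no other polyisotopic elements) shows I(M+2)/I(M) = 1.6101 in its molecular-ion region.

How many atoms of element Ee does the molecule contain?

4

For n independent Ee atoms, I(M+2)/I(M) = n · (abundance Ee-168) / (abundance Ee-166) = n · 0.287/0.713.
n = 1.6101 × 0.713/0.287 = 4.00 ≈ 4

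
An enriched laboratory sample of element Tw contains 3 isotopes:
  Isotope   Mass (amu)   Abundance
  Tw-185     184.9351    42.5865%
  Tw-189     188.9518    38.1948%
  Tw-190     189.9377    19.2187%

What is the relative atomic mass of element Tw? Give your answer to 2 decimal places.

187.43 amu

The abundance-weighted mean is 0.425865 × 184.9351 + 0.381948 × 188.9518 + 0.192187 × 189.9377
= 78.75739 + 72.16976 + 36.50356 = 187.43071 amu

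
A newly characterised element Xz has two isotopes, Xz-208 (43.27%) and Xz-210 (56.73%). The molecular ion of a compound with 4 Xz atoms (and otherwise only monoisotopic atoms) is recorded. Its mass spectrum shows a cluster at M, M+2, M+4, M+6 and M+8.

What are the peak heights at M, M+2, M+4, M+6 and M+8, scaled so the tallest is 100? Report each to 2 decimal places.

9.70 : 50.85 : 100.00 : 87.40 : 28.65

The 4 Xz atoms are independent, so intensities follow the terms of (0.4327 + 0.5673)^4.
P(M) = 0.4327^4 = 0.035055
P(M+2) = 4 × 0.4327^3 × 0.5673^1 = 0.183837
P(M+4) = 6 × 0.4327^2 × 0.5673^2 = 0.361535
P(M+6) = 4 × 0.4327^1 × 0.5673^3 = 0.315999
P(M+8) = 0.5673^4 = 0.103574
The M+4 peak is largest (0.361535); scaling to 100 gives 9.70 : 50.85 : 100.00 : 87.40 : 28.65.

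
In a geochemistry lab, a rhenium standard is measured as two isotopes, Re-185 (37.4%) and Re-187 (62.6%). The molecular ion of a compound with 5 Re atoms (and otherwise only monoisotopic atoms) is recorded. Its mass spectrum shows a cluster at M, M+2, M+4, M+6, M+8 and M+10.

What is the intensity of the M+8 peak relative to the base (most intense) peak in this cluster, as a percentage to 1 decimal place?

83.7%

Binomial terms of (0.374 + 0.626)^5: M 0.0073, M+2 0.0612, M+4 0.2050, M+6 0.3431, M+8 0.2872, M+10 0.0961 → M+6 is the base peak.
P(M+6) = C(5,3) × 0.374^2 × 0.626^3 = 10 × 0.139876 × 0.24531438 = 0.343136 (base)
P(M+8) = C(5,4) × 0.374^1 × 0.626^4 = 5 × 0.3740 × 0.1535668 = 0.287170
Relative intensity = 0.287170 / 0.343136 × 100 = 83.7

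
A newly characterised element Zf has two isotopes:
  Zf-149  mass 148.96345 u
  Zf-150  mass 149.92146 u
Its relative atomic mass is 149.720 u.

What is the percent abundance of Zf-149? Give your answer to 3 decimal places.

Let x be the fractional abundance of Zf-149; then Zf-150 has abundance 1 − x.
148.96345·x + 149.92146·(1 − x) = 149.720
(148.96345 − 149.92146)·x = 149.720 − 149.92146
x = -0.20146 / -0.95801 = 0.21029 → 21.029% Zf-149, 78.971% Zf-150.

21.029%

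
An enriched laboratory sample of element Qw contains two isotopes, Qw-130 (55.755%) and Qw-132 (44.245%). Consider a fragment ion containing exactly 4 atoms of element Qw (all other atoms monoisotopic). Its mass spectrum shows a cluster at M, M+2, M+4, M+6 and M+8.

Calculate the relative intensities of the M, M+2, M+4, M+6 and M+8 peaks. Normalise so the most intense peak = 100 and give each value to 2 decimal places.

26.47 : 84.01 : 100.00 : 52.90 : 10.50

Each Qw atom is independently Qw-130 (p = 0.55755) or Qw-132 (q = 0.44245); the cluster is the binomial expansion (p + q)^4.
P(M) = 0.55755^4 = 0.096635
P(M+2) = 4 × 0.55755^3 × 0.44245^1 = 0.306744
P(M+4) = 6 × 0.55755^2 × 0.44245^2 = 0.365130
P(M+6) = 4 × 0.55755^1 × 0.44245^3 = 0.193169
P(M+8) = 0.44245^4 = 0.038323
The M+4 peak is largest (0.365130); scaling to 100 gives 26.47 : 84.01 : 100.00 : 52.90 : 10.50.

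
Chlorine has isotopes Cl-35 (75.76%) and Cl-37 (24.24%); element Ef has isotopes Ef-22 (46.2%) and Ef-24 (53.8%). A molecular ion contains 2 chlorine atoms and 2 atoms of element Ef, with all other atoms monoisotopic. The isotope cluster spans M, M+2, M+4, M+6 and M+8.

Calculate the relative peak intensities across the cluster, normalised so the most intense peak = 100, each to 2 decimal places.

33.68 : 100.00 : 99.32 : 37.26 : 4.68

Chlorine pattern (n=2): 0.57395776 : 0.36728448 : 0.05875776
Element Ef pattern (n=2): 0.213444 : 0.497112 : 0.289444
Convolve the two distributions (both contribute in 2-u steps):
  M: 0.57395776×0.213444 = 0.122508
  M+2: 0.57395776×0.497112 + 0.36728448×0.213444 = 0.363716
  M+4: 0.57395776×0.289444 + 0.36728448×0.497112 + 0.05875776×0.213444 = 0.361252
  M+6: 0.36728448×0.289444 + 0.05875776×0.497112 = 0.135517
  M+8: 0.05875776×0.289444 = 0.017007
Scale to base peak (0.363716) = 100: 33.68 : 100.00 : 99.32 : 37.26 : 4.68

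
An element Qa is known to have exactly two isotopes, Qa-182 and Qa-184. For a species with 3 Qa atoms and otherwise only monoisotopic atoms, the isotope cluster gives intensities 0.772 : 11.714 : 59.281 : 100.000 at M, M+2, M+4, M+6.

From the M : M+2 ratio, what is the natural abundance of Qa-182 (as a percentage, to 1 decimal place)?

If p is the fraction of Qa that is Qa-182, then I(M+2)/I(M) = [C(3,1)·p^2·(1−p)] / p^3 = 3·(1−p)/p = 11.714/0.772 = 15.1736
(1−p)/p = 15.1736/3 = 5.0579  ⇒  p = 1/(1 + 5.0579) = 0.1651
Qa-182: 16.5%, Qa-184: 83.5%.

16.5%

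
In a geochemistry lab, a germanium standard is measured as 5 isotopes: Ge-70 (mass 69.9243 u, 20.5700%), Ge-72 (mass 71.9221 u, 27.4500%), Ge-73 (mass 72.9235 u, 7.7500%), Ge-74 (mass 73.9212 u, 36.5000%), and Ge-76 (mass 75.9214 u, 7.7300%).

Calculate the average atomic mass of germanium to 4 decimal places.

Ar = Σ fᵢ·mᵢ = 0.205700 × 69.9243 + 0.274500 × 71.9221 + 0.077500 × 72.9235 + 0.365000 × 73.9212 + 0.077300 × 75.9214
= 14.38343 + 19.74262 + 5.65157 + 26.98124 + 5.86872 = 72.62758 u

72.6276 u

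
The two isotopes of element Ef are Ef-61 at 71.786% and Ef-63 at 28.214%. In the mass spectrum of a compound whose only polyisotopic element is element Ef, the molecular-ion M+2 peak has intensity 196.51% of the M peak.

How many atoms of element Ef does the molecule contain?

5

For n independent Ef atoms, I(M+2)/I(M) = n · (abundance Ef-63) / (abundance Ef-61) = n · 0.28214/0.71786.
n = 1.9651 × 0.71786/0.28214 = 5.00 ≈ 5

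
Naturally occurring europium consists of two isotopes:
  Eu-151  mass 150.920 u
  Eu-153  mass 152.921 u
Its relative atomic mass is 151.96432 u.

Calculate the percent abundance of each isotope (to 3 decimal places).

Eu-151: 47.810%, Eu-153: 52.190%

Writing the weighted mean with unknown fraction x of Eu-151:
150.920·x + 152.921·(1 − x) = 151.96432
(150.920 − 152.921)·x = 151.96432 − 152.921
x = -0.95668 / -2.001 = 0.47810 → 47.810% Eu-151, 52.190% Eu-153.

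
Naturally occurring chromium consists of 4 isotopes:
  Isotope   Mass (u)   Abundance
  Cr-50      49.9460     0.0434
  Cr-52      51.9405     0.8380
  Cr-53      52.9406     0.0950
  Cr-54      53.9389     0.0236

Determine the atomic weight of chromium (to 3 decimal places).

51.996 u

The abundance-weighted mean is 0.0434 × 49.9460 + 0.8380 × 51.9405 + 0.0950 × 52.9406 + 0.0236 × 53.9389
= 2.16766 + 43.52614 + 5.02936 + 1.27296 = 51.99612 u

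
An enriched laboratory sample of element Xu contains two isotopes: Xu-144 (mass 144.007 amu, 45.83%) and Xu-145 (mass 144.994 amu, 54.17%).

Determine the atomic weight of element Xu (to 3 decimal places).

144.542 amu

The abundance-weighted mean is 0.4583 × 144.007 + 0.5417 × 144.994
= 65.9984 + 78.5432 = 144.5416 amu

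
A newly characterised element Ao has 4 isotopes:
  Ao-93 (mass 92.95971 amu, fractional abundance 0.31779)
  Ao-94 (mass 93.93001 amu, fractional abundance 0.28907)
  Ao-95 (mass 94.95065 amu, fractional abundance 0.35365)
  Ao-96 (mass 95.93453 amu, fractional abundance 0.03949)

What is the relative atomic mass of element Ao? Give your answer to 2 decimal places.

Ar = Σ fᵢ·mᵢ = 0.31779 × 92.95971 + 0.28907 × 93.93001 + 0.35365 × 94.95065 + 0.03949 × 95.93453
= 29.541666 + 27.152348 + 33.579297 + 3.788455 = 94.061766 amu

94.06 amu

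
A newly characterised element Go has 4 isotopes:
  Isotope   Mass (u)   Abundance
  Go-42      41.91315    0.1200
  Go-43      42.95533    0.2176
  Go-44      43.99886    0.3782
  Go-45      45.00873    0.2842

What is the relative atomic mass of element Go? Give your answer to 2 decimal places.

Average mass = Σ (abundance × isotope mass) = 0.1200 × 41.91315 + 0.2176 × 42.95533 + 0.3782 × 43.99886 + 0.2842 × 45.00873
= 5.029578 + 9.347080 + 16.640369 + 12.791481 = 43.808508 u

43.81 u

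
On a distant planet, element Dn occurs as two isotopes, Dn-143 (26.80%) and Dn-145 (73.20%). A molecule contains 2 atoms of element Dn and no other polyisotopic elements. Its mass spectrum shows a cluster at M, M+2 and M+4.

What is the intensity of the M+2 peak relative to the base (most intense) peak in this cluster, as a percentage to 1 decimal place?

73.2%

Binomial terms of (0.2680 + 0.7320)^2: M 0.0718, M+2 0.3924, M+4 0.5358 → M+4 is the base peak.
P(M+4) = C(2,2) × 0.2680^0 × 0.7320^2 = 1 × 1.0000 × 0.535824 = 0.535824 (base)
P(M+2) = C(2,1) × 0.2680^1 × 0.7320^1 = 2 × 0.2680 × 0.7320 = 0.392352
Relative intensity = 0.392352 / 0.535824 × 100 = 73.2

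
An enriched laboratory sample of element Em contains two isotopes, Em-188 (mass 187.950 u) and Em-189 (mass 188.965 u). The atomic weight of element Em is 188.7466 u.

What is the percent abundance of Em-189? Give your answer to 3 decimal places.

78.483%

Let x be the fractional abundance of Em-188; then Em-189 has abundance 1 − x.
187.950·x + 188.965·(1 − x) = 188.7466
(187.950 − 188.965)·x = 188.7466 − 188.965
x = -0.2184 / -1.015 = 0.21517 → 21.517% Em-188, 78.483% Em-189.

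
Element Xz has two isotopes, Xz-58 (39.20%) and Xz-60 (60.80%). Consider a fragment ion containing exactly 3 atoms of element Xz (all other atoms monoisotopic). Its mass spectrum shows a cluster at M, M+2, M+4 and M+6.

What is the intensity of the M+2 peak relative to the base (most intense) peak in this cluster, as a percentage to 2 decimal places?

Term probabilities: M 0.0602, M+2 0.2803, M+4 0.4347, M+6 0.2248. Base peak = M+4.
P(M+4) = C(3,2) × 0.3920^1 × 0.6080^2 = 3 × 0.3920 × 0.369664 = 0.434725 (base)
P(M+2) = C(3,1) × 0.3920^2 × 0.6080^1 = 3 × 0.153664 × 0.6080 = 0.280283
Relative intensity = 0.280283 / 0.434725 × 100 = 64.47

64.47%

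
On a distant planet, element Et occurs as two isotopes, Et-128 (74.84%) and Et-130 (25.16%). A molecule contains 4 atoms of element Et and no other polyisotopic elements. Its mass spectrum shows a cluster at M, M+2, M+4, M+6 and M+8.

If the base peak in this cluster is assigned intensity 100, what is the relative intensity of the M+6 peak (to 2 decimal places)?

11.30

Binomial terms of (0.7484 + 0.2516)^4: M 0.3137, M+2 0.4219, M+4 0.2127, M+6 0.0477, M+8 0.0040 → M+2 is the base peak.
P(M+2) = C(4,1) × 0.7484^3 × 0.2516^1 = 4 × 0.41918076 × 0.2516 = 0.421864 (base)
P(M+6) = C(4,3) × 0.7484^1 × 0.2516^3 = 4 × 0.7484 × 0.01592692 = 0.047679
Relative intensity = 0.047679 / 0.421864 × 100 = 11.30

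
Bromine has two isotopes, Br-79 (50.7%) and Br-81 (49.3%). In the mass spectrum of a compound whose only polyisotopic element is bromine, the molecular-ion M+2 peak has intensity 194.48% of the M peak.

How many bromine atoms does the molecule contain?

2

With n Br atoms, P(M+2)/P(M) = C(n,1)·p^(n−1)q / p^n = n·q/p = n · 0.493/0.507.
n = 1.9448 × 0.507/0.493 = 2.00 ≈ 2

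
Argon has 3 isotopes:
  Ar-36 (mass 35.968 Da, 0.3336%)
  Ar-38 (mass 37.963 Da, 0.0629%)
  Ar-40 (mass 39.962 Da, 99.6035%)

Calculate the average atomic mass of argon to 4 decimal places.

39.9474 Da

Weight each isotope mass by its fractional abundance: 0.003336 × 35.968 + 0.000629 × 37.963 + 0.996035 × 39.962
= 0.11999 + 0.02388 + 39.80355 = 39.94742 Da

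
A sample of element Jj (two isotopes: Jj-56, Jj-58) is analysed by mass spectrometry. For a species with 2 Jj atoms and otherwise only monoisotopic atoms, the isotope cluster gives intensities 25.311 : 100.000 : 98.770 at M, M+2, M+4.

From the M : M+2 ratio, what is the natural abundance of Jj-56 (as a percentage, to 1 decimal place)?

33.6%

Let p = fractional abundance of Jj-56. I(M+2)/I(M) = [C(2,1)·p^1·(1−p)] / p^2 = 2·(1−p)/p = 100.000/25.311 = 3.9509
(1−p)/p = 3.9509/2 = 1.9754  ⇒  p = 1/(1 + 1.9754) = 0.3361
Jj-56: 33.6%, Jj-58: 66.4%.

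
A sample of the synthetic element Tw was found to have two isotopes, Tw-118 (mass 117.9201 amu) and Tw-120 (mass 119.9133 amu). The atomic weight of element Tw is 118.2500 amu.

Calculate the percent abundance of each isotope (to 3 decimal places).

With x = fraction of Tw-118 (so Tw-120 is 1 − x):
117.9201·x + 119.9133·(1 − x) = 118.2500
(117.9201 − 119.9133)·x = 118.2500 − 119.9133
x = -1.6633 / -1.9932 = 0.83449 → 83.449% Tw-118, 16.551% Tw-120.

Tw-118: 83.449%, Tw-120: 16.551%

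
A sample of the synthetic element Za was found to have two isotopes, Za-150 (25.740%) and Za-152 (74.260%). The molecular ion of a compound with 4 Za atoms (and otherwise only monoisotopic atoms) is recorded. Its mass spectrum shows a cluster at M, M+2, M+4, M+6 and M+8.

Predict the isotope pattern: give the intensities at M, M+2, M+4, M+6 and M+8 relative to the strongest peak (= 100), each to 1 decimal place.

Each Za atom is independently Za-150 (p = 0.25740) or Za-152 (q = 0.74260); the cluster is the binomial expansion (p + q)^4.
P(M) = 0.25740^4 = 0.004390
P(M+2) = 4 × 0.25740^3 × 0.74260^1 = 0.050657
P(M+4) = 6 × 0.25740^2 × 0.74260^2 = 0.219219
P(M+6) = 4 × 0.25740^1 × 0.74260^3 = 0.421632
P(M+8) = 0.74260^4 = 0.304102
The M+6 peak is largest (0.421632); scaling to 100 gives 1.0 : 12.0 : 52.0 : 100.0 : 72.1.

1.0 : 12.0 : 52.0 : 100.0 : 72.1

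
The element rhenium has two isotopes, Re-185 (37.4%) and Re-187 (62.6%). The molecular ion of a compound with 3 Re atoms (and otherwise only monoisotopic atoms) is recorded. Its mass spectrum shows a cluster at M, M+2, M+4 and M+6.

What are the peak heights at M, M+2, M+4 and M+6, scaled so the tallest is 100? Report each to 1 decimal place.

The 3 Re atoms are independent, so intensities follow the terms of (0.374 + 0.626)^3.
P(M) = 0.374^3 = 0.052314
P(M+2) = 3 × 0.374^2 × 0.626^1 = 0.262687
P(M+4) = 3 × 0.374^1 × 0.626^2 = 0.439685
P(M+6) = 0.626^3 = 0.245314
The M+4 peak is largest (0.439685); scaling to 100 gives 11.9 : 59.7 : 100.0 : 55.8.

11.9 : 59.7 : 100.0 : 55.8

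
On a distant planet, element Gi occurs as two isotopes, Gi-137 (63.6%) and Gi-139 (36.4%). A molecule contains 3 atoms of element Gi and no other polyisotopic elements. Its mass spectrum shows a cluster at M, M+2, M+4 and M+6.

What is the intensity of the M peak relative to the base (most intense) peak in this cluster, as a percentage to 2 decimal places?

58.24%

Term probabilities: M 0.2573, M+2 0.4417, M+4 0.2528, M+6 0.0482. Base peak = M+2.
P(M+2) = C(3,1) × 0.636^2 × 0.364^1 = 3 × 0.404496 × 0.3640 = 0.441710 (base)
P(M) = C(3,0) × 0.636^3 × 0.364^0 = 1 × 0.25725946 × 1.0000 = 0.257259
Relative intensity = 0.257259 / 0.441710 × 100 = 58.24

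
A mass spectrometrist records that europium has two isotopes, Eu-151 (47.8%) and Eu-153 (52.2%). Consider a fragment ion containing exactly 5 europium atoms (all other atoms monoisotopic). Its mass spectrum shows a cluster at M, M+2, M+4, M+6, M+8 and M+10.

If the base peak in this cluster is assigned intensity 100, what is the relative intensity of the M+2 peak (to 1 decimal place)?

(0.478 + 0.522)^5 gives M 0.0250, M+2 0.1363, M+4 0.2976, M+6 0.3250, M+8 0.1775, M+10 0.0388; the largest is M+6.
P(M+6) = C(5,3) × 0.478^2 × 0.522^3 = 10 × 0.228484 × 0.14223665 = 0.324988 (base)
P(M+2) = C(5,1) × 0.478^4 × 0.522^1 = 5 × 0.05220494 × 0.5220 = 0.136255
Relative intensity = 0.136255 / 0.324988 × 100 = 41.9

41.9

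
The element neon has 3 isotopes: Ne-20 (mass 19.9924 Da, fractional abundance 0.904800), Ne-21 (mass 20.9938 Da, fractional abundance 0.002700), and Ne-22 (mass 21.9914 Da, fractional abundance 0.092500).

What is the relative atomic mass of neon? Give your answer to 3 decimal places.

Ar = Σ fᵢ·mᵢ = 0.904800 × 19.9924 + 0.002700 × 20.9938 + 0.092500 × 21.9914
= 18.08912 + 0.05668 + 2.03420 = 20.18000 Da

20.180 Da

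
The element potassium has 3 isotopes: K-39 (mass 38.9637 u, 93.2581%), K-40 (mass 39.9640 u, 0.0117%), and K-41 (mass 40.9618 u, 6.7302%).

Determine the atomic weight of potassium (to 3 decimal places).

The abundance-weighted mean is 0.932581 × 38.9637 + 0.000117 × 39.9640 + 0.067302 × 40.9618
= 36.33681 + 0.00468 + 2.75681 = 39.09830 u

39.098 u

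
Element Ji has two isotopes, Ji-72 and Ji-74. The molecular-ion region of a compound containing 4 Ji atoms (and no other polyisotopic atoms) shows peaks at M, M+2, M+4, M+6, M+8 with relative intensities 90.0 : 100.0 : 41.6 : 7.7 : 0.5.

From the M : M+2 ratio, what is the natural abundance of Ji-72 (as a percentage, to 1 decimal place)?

Let p = fractional abundance of Ji-72. I(M+2)/I(M) = [C(4,1)·p^3·(1−p)] / p^4 = 4·(1−p)/p = 100.0/90.0 = 1.1111
(1−p)/p = 1.1111/4 = 0.2778  ⇒  p = 1/(1 + 0.2778) = 0.7826
Ji-72: 78.3%, Ji-74: 21.7%.

78.3%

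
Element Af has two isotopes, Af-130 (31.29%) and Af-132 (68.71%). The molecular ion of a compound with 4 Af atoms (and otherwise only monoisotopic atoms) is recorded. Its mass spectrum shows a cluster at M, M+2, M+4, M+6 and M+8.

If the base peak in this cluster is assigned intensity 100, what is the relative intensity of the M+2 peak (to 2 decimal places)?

20.74

Term probabilities: M 0.0096, M+2 0.0842, M+4 0.2773, M+6 0.4060, M+8 0.2229. Base peak = M+6.
P(M+6) = C(4,3) × 0.3129^1 × 0.6871^3 = 4 × 0.3129 × 0.32438431 = 0.405999 (base)
P(M+2) = C(4,1) × 0.3129^3 × 0.6871^1 = 4 × 0.03063492 × 0.6871 = 0.084197
Relative intensity = 0.084197 / 0.405999 × 100 = 20.74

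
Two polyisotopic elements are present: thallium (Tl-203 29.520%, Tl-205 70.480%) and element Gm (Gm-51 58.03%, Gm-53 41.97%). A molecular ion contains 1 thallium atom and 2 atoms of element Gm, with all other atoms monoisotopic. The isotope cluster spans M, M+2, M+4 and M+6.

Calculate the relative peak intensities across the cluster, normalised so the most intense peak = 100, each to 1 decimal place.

Thallium pattern (n=1): 0.2952 : 0.7048
Element Gm pattern (n=2): 0.33674809 : 0.48710382 : 0.17614809
Convolve the two distributions (both contribute in 2-u steps):
  M: 0.2952×0.33674809 = 0.099408
  M+2: 0.2952×0.48710382 + 0.7048×0.33674809 = 0.381133
  M+4: 0.2952×0.17614809 + 0.7048×0.48710382 = 0.395310
  M+6: 0.7048×0.17614809 = 0.124149
Scale to base peak (0.395310) = 100: 25.1 : 96.4 : 100.0 : 31.4

25.1 : 96.4 : 100.0 : 31.4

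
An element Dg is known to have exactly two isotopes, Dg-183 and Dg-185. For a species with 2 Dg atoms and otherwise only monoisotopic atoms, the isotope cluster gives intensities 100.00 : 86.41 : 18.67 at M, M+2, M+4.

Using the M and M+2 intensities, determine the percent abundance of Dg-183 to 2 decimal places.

If p is the fraction of Dg that is Dg-183, then I(M+2)/I(M) = [C(2,1)·p^1·(1−p)] / p^2 = 2·(1−p)/p = 86.41/100.00 = 0.8641
(1−p)/p = 0.8641/2 = 0.4320  ⇒  p = 1/(1 + 0.4320) = 0.6983
Dg-183: 69.83%, Dg-185: 30.17%.

69.83%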